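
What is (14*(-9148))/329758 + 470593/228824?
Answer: 62937929583/37728272296 ≈ 1.6682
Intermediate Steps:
(14*(-9148))/329758 + 470593/228824 = -128072*1/329758 + 470593*(1/228824) = -64036/164879 + 470593/228824 = 62937929583/37728272296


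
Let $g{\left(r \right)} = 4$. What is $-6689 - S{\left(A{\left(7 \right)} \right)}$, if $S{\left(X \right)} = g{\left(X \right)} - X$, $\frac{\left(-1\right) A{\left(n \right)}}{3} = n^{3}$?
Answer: $-7722$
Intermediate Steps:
$A{\left(n \right)} = - 3 n^{3}$
$S{\left(X \right)} = 4 - X$
$-6689 - S{\left(A{\left(7 \right)} \right)} = -6689 - \left(4 - - 3 \cdot 7^{3}\right) = -6689 - \left(4 - \left(-3\right) 343\right) = -6689 - \left(4 - -1029\right) = -6689 - \left(4 + 1029\right) = -6689 - 1033 = -7722$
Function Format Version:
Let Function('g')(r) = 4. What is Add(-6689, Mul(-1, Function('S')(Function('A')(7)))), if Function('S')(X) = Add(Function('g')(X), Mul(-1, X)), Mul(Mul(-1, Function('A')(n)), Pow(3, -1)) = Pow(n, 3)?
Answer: -7722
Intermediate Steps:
Function('A')(n) = Mul(-3, Pow(n, 3))
Function('S')(X) = Add(4, Mul(-1, X))
Add(-6689, Mul(-1, Function('S')(Function('A')(7)))) = Add(-6689, Mul(-1, Add(4, Mul(-1, Mul(-3, Pow(7, 3)))))) = Add(-6689, Mul(-1, Add(4, Mul(-1, Mul(-3, 343))))) = Add(-6689, Mul(-1, Add(4, Mul(-1, -1029)))) = Add(-6689, Mul(-1, Add(4, 1029))) = Add(-6689, Mul(-1, 1033)) = Add(-6689, -1033) = -7722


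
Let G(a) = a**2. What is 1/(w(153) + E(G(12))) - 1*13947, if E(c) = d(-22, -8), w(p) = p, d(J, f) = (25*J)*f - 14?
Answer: -63305432/4539 ≈ -13947.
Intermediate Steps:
d(J, f) = -14 + 25*J*f (d(J, f) = 25*J*f - 14 = -14 + 25*J*f)
E(c) = 4386 (E(c) = -14 + 25*(-22)*(-8) = -14 + 4400 = 4386)
1/(w(153) + E(G(12))) - 1*13947 = 1/(153 + 4386) - 1*13947 = 1/4539 - 13947 = -63305432/4539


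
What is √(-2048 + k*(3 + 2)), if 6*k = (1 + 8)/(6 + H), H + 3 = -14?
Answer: I*√991562/22 ≈ 45.262*I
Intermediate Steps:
H = -17 (H = -3 - 14 = -17)
k = -3/22 (k = ((1 + 8)/(6 - 17))/6 = (9/(-11))/6 = (9*(-1/11))/6 = (⅙)*(-9/11) = -3/22 ≈ -0.13636)
√(-2048 + k*(3 + 2)) = √(-2048 - 3*(3 + 2)/22) = √(-2048 - 3/22*5) = √(-2048 - 15/22) = √(-45071/22) = I*√991562/22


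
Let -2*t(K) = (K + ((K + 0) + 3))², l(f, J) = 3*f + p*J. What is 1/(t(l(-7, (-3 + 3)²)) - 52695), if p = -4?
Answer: -2/106911 ≈ -1.8707e-5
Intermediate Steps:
l(f, J) = -4*J + 3*f (l(f, J) = 3*f - 4*J = -4*J + 3*f)
t(K) = -(3 + 2*K)²/2 (t(K) = -(K + ((K + 0) + 3))²/2 = -(K + (K + 3))²/2 = -(K + (3 + K))²/2 = -(3 + 2*K)²/2)
1/(t(l(-7, (-3 + 3)²)) - 52695) = 1/(-(3 + 2*(-4*(-3 + 3)² + 3*(-7)))²/2 - 52695) = 1/(-(3 + 2*(-4*0² - 21))²/2 - 52695) = 1/(-(3 + 2*(-4*0 - 21))²/2 - 52695) = 1/(-(3 + 2*(0 - 21))²/2 - 52695) = 1/(-(3 + 2*(-21))²/2 - 52695) = 1/(-(3 - 42)²/2 - 52695) = 1/(-½*(-39)² - 52695) = 1/(-½*1521 - 52695) = 1/(-1521/2 - 52695) = 1/(-106911/2) = -2/106911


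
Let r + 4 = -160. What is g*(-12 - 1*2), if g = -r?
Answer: -2296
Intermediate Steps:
r = -164 (r = -4 - 160 = -164)
g = 164 (g = -1*(-164) = 164)
g*(-12 - 1*2) = 164*(-12 - 1*2) = 164*(-12 - 2) = 164*(-14) = -2296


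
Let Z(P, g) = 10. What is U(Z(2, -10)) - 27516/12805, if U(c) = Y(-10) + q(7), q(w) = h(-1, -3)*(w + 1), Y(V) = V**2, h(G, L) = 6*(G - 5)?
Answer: -2434856/12805 ≈ -190.15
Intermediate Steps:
h(G, L) = -30 + 6*G (h(G, L) = 6*(-5 + G) = -30 + 6*G)
q(w) = -36 - 36*w (q(w) = (-30 + 6*(-1))*(w + 1) = (-30 - 6)*(1 + w) = -36*(1 + w) = -36 - 36*w)
U(c) = -188 (U(c) = (-10)**2 + (-36 - 36*7) = 100 + (-36 - 252) = 100 - 288 = -188)
U(Z(2, -10)) - 27516/12805 = -188 - 27516/12805 = -2434856/12805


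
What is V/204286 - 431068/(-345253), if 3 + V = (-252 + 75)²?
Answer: 2149490281/1533268573 ≈ 1.4019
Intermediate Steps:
V = 31326 (V = -3 + (-252 + 75)² = -3 + (-177)² = -3 + 31329 = 31326)
V/204286 - 431068/(-345253) = 31326/204286 - 431068/(-345253) = 31326*(1/204286) - 431068*(-1/345253) = 681/4441 + 431068/345253 = 2149490281/1533268573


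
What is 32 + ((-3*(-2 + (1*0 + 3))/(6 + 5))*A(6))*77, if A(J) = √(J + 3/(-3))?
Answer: 32 - 21*√5 ≈ -14.957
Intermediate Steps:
A(J) = √(-1 + J) (A(J) = √(J + 3*(-⅓)) = √(J - 1) = √(-1 + J))
32 + ((-3*(-2 + (1*0 + 3))/(6 + 5))*A(6))*77 = 32 + ((-3*(-2 + (1*0 + 3))/(6 + 5))*√(-1 + 6))*77 = 32 + ((-3*(-2 + (0 + 3))/11)*√5)*77 = 32 + ((-3*(-2 + 3)/11)*√5)*77 = 32 + ((-3/11)*√5)*77 = 32 + ((-3*1/11)*√5)*77 = 32 - 3*√5/11*77 = 32 - 21*√5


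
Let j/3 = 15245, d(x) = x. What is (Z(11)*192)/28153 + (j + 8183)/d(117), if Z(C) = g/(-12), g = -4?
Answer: 1517960942/3293901 ≈ 460.84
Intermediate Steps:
Z(C) = 1/3 (Z(C) = -4/(-12) = -4*(-1/12) = 1/3)
j = 45735 (j = 3*15245 = 45735)
(Z(11)*192)/28153 + (j + 8183)/d(117) = ((1/3)*192)/28153 + (45735 + 8183)/117 = 64*(1/28153) + 53918*(1/117) = 64/28153 + 53918/117 = 1517960942/3293901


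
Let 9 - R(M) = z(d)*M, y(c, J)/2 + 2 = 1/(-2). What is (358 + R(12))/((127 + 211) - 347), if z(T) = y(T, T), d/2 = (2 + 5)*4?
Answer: -427/9 ≈ -47.444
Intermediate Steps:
y(c, J) = -5 (y(c, J) = -4 + 2/(-2) = -4 + 2*(-½) = -4 - 1 = -5)
d = 56 (d = 2*((2 + 5)*4) = 2*(7*4) = 2*28 = 56)
z(T) = -5
R(M) = 9 + 5*M (R(M) = 9 - (-5)*M = 9 + 5*M)
(358 + R(12))/((127 + 211) - 347) = (358 + (9 + 5*12))/((127 + 211) - 347) = (358 + (9 + 60))/(338 - 347) = (358 + 69)/(-9) = 427*(-⅑) = -427/9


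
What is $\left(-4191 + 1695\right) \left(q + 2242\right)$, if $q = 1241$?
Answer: $-8693568$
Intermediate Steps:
$\left(-4191 + 1695\right) \left(q + 2242\right) = \left(-4191 + 1695\right) \left(1241 + 2242\right) = \left(-2496\right) 3483 = -8693568$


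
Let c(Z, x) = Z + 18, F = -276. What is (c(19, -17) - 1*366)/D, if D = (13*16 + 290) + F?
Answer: -329/222 ≈ -1.4820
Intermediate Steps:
c(Z, x) = 18 + Z
D = 222 (D = (13*16 + 290) - 276 = (208 + 290) - 276 = 498 - 276 = 222)
(c(19, -17) - 1*366)/D = ((18 + 19) - 1*366)/222 = (37 - 366)*(1/222) = -329*1/222 = -329/222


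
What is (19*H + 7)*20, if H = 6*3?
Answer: 6980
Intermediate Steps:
H = 18
(19*H + 7)*20 = (19*18 + 7)*20 = (342 + 7)*20 = 349*20 = 6980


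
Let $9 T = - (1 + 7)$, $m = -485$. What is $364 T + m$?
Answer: $- \frac{7277}{9} \approx -808.56$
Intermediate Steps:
$T = - \frac{8}{9}$ ($T = \frac{\left(-1\right) \left(1 + 7\right)}{9} = \frac{\left(-1\right) 8}{9} = \frac{1}{9} \left(-8\right) = - \frac{8}{9} \approx -0.88889$)
$364 T + m = 364 \left(- \frac{8}{9}\right) - 485 = - \frac{2912}{9} - 485 = - \frac{7277}{9}$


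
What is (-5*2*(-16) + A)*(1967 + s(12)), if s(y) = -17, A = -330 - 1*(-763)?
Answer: 1156350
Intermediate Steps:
A = 433 (A = -330 + 763 = 433)
(-5*2*(-16) + A)*(1967 + s(12)) = (-5*2*(-16) + 433)*(1967 - 17) = (-10*(-16) + 433)*1950 = (160 + 433)*1950 = 593*1950 = 1156350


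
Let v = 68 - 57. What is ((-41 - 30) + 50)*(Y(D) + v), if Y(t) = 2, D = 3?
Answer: -273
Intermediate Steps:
v = 11
((-41 - 30) + 50)*(Y(D) + v) = ((-41 - 30) + 50)*(2 + 11) = (-71 + 50)*13 = -21*13 = -273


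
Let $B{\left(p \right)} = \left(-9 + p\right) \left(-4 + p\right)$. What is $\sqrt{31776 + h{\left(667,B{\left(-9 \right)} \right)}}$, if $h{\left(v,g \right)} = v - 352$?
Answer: $\sqrt{32091} \approx 179.14$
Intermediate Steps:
$h{\left(v,g \right)} = -352 + v$ ($h{\left(v,g \right)} = v - 352 = -352 + v$)
$\sqrt{31776 + h{\left(667,B{\left(-9 \right)} \right)}} = \sqrt{31776 + \left(-352 + 667\right)} = \sqrt{31776 + 315} = \sqrt{32091}$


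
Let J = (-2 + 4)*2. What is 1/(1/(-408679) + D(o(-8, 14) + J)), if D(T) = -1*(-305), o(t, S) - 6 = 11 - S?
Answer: 408679/124647094 ≈ 0.0032787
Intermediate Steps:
o(t, S) = 17 - S (o(t, S) = 6 + (11 - S) = 17 - S)
J = 4 (J = 2*2 = 4)
D(T) = 305
1/(1/(-408679) + D(o(-8, 14) + J)) = 1/(1/(-408679) + 305) = 1/(-1/408679 + 305) = 1/(124647094/408679) = 408679/124647094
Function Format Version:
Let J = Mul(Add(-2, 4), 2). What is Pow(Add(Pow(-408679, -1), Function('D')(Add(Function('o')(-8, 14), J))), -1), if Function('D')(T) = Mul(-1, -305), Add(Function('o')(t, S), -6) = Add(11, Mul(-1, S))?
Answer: Rational(408679, 124647094) ≈ 0.0032787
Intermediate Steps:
Function('o')(t, S) = Add(17, Mul(-1, S)) (Function('o')(t, S) = Add(6, Add(11, Mul(-1, S))) = Add(17, Mul(-1, S)))
J = 4 (J = Mul(2, 2) = 4)
Function('D')(T) = 305
Pow(Add(Pow(-408679, -1), Function('D')(Add(Function('o')(-8, 14), J))), -1) = Pow(Add(Pow(-408679, -1), 305), -1) = Pow(Add(Rational(-1, 408679), 305), -1) = Pow(Rational(124647094, 408679), -1) = Rational(408679, 124647094)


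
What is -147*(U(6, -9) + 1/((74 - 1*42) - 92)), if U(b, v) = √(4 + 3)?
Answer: 49/20 - 147*√7 ≈ -386.48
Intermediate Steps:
U(b, v) = √7
-147*(U(6, -9) + 1/((74 - 1*42) - 92)) = -147*(√7 + 1/((74 - 1*42) - 92)) = -147*(√7 + 1/((74 - 42) - 92)) = -147*(√7 + 1/(32 - 92)) = -147*(√7 + 1/(-60)) = -147*(√7 - 1/60) = -147*(-1/60 + √7) = 49/20 - 147*√7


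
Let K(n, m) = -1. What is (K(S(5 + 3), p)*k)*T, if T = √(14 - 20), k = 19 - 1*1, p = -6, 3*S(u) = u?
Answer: -18*I*√6 ≈ -44.091*I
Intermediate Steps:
S(u) = u/3
k = 18 (k = 19 - 1 = 18)
T = I*√6 (T = √(-6) = I*√6 ≈ 2.4495*I)
(K(S(5 + 3), p)*k)*T = (-1*18)*(I*√6) = -18*I*√6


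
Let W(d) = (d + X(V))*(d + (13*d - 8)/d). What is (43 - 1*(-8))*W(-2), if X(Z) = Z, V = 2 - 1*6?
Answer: -4590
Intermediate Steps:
V = -4 (V = 2 - 6 = -4)
W(d) = (-4 + d)*(d + (-8 + 13*d)/d) (W(d) = (d - 4)*(d + (13*d - 8)/d) = (-4 + d)*(d + (-8 + 13*d)/d))
(43 - 1*(-8))*W(-2) = (43 - 1*(-8))*(-60 + (-2)² + 9*(-2) + 32/(-2)) = (43 + 8)*(-60 + 4 - 18 + 32*(-½)) = 51*(-60 + 4 - 18 - 16) = 51*(-90) = -4590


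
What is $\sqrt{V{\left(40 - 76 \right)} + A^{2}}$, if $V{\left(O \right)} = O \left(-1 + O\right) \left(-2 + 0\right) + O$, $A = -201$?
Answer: $3 \sqrt{4189} \approx 194.17$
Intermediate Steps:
$V{\left(O \right)} = O + O \left(2 - 2 O\right)$ ($V{\left(O \right)} = O \left(-1 + O\right) \left(-2\right) + O = O \left(2 - 2 O\right) + O = O + O \left(2 - 2 O\right)$)
$\sqrt{V{\left(40 - 76 \right)} + A^{2}} = \sqrt{\left(40 - 76\right) \left(3 - 2 \left(40 - 76\right)\right) + \left(-201\right)^{2}} = \sqrt{\left(40 - 76\right) \left(3 - 2 \left(40 - 76\right)\right) + 40401} = \sqrt{- 36 \left(3 - -72\right) + 40401} = \sqrt{- 36 \left(3 + 72\right) + 40401} = \sqrt{\left(-36\right) 75 + 40401} = \sqrt{-2700 + 40401} = \sqrt{37701} = 3 \sqrt{4189}$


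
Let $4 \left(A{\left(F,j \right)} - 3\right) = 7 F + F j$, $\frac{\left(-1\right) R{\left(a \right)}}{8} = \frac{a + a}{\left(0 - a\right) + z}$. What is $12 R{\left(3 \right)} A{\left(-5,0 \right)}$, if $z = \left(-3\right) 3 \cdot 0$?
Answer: $-1104$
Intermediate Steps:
$z = 0$ ($z = \left(-9\right) 0 = 0$)
$R{\left(a \right)} = 16$ ($R{\left(a \right)} = - 8 \frac{a + a}{\left(0 - a\right) + 0} = - 8 \frac{2 a}{- a + 0} = - 8 \frac{2 a}{\left(-1\right) a} = - 8 \cdot 2 a \left(- \frac{1}{a}\right) = \left(-8\right) \left(-2\right) = 16$)
$A{\left(F,j \right)} = 3 + \frac{7 F}{4} + \frac{F j}{4}$ ($A{\left(F,j \right)} = 3 + \frac{7 F + F j}{4} = 3 + \left(\frac{7 F}{4} + \frac{F j}{4}\right) = 3 + \frac{7 F}{4} + \frac{F j}{4}$)
$12 R{\left(3 \right)} A{\left(-5,0 \right)} = 12 \cdot 16 \left(3 + \frac{7}{4} \left(-5\right) + \frac{1}{4} \left(-5\right) 0\right) = 192 \left(3 - \frac{35}{4} + 0\right) = 192 \left(- \frac{23}{4}\right) = -1104$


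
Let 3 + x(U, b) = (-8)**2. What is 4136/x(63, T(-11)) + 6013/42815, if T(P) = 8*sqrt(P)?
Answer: 177449633/2611715 ≈ 67.944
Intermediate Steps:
x(U, b) = 61 (x(U, b) = -3 + (-8)**2 = -3 + 64 = 61)
4136/x(63, T(-11)) + 6013/42815 = 4136/61 + 6013/42815 = 177449633/2611715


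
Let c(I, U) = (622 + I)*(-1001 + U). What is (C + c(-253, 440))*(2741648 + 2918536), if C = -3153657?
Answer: -19021987922544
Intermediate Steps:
c(I, U) = (-1001 + U)*(622 + I)
(C + c(-253, 440))*(2741648 + 2918536) = (-3153657 + (-622622 - 1001*(-253) + 622*440 - 253*440))*(2741648 + 2918536) = (-3153657 + (-622622 + 253253 + 273680 - 111320))*5660184 = (-3153657 - 207009)*5660184 = -3360666*5660184 = -19021987922544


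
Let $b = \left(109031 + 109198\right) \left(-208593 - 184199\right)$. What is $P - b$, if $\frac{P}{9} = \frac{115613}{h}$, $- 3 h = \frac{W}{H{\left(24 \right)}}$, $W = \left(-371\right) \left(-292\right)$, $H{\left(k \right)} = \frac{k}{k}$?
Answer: $\frac{9286067953604625}{108332} \approx 8.5719 \cdot 10^{10}$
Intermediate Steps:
$H{\left(k \right)} = 1$
$W = 108332$
$h = - \frac{108332}{3}$ ($h = - \frac{108332 \cdot 1^{-1}}{3} = - \frac{108332 \cdot 1}{3} = \left(- \frac{1}{3}\right) 108332 = - \frac{108332}{3} \approx -36111.0$)
$b = -85718605368$ ($b = 218229 \left(-392792\right) = -85718605368$)
$P = - \frac{3121551}{108332}$ ($P = 9 \frac{115613}{- \frac{108332}{3}} = 9 \cdot 115613 \left(- \frac{3}{108332}\right) = 9 \left(- \frac{346839}{108332}\right) = - \frac{3121551}{108332} \approx -28.815$)
$P - b = - \frac{3121551}{108332} - -85718605368 = - \frac{3121551}{108332} + 85718605368 = \frac{9286067953604625}{108332}$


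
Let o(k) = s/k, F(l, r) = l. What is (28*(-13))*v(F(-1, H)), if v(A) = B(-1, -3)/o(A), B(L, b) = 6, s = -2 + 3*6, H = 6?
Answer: 273/2 ≈ 136.50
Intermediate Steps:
s = 16 (s = -2 + 18 = 16)
o(k) = 16/k
v(A) = 3*A/8 (v(A) = 6/((16/A)) = 6*(A/16) = 3*A/8)
(28*(-13))*v(F(-1, H)) = (28*(-13))*((3/8)*(-1)) = -364*(-3/8) = 273/2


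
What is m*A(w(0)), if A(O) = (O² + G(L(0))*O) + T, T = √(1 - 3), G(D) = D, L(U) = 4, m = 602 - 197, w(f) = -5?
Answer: 2025 + 405*I*√2 ≈ 2025.0 + 572.76*I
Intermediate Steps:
m = 405
T = I*√2 (T = √(-2) = I*√2 ≈ 1.4142*I)
A(O) = O² + 4*O + I*√2 (A(O) = (O² + 4*O) + I*√2 = O² + 4*O + I*√2)
m*A(w(0)) = 405*((-5)² + 4*(-5) + I*√2) = 405*(25 - 20 + I*√2) = 405*(5 + I*√2) = 2025 + 405*I*√2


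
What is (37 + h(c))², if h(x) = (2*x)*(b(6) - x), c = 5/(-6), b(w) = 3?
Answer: 303601/324 ≈ 937.04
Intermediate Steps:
c = -⅚ (c = 5*(-⅙) = -⅚ ≈ -0.83333)
h(x) = 2*x*(3 - x) (h(x) = (2*x)*(3 - x) = 2*x*(3 - x))
(37 + h(c))² = (37 + 2*(-⅚)*(3 - 1*(-⅚)))² = (37 + 2*(-⅚)*(3 + ⅚))² = (37 + 2*(-⅚)*(23/6))² = (37 - 115/18)² = (551/18)² = 303601/324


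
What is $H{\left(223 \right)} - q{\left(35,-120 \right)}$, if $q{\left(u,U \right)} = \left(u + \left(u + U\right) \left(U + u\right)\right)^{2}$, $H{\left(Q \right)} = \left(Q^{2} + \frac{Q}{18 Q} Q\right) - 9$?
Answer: $- \frac{947841617}{18} \approx -5.2658 \cdot 10^{7}$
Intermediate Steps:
$H{\left(Q \right)} = -9 + Q^{2} + \frac{Q}{18}$ ($H{\left(Q \right)} = \left(Q^{2} + Q \frac{1}{18 Q} Q\right) - 9 = \left(Q^{2} + \frac{Q}{18}\right) - 9 = -9 + Q^{2} + \frac{Q}{18}$)
$q{\left(u,U \right)} = \left(u + \left(U + u\right)^{2}\right)^{2}$ ($q{\left(u,U \right)} = \left(u + \left(U + u\right) \left(U + u\right)\right)^{2} = \left(u + \left(U + u\right)^{2}\right)^{2}$)
$H{\left(223 \right)} - q{\left(35,-120 \right)} = \left(-9 + 223^{2} + \frac{1}{18} \cdot 223\right) - \left(35 + \left(-120 + 35\right)^{2}\right)^{2} = \left(-9 + 49729 + \frac{223}{18}\right) - \left(35 + \left(-85\right)^{2}\right)^{2} = \frac{895183}{18} - \left(35 + 7225\right)^{2} = \frac{895183}{18} - 7260^{2} = \frac{895183}{18} - 52707600 = - \frac{947841617}{18}$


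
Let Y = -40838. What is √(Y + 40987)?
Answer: √149 ≈ 12.207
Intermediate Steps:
√(Y + 40987) = √(-40838 + 40987) = √149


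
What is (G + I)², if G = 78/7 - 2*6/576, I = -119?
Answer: 1313845009/112896 ≈ 11638.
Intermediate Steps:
G = 3737/336 (G = 78*(⅐) - 12*1/576 = 78/7 - 1/48 = 3737/336 ≈ 11.122)
(G + I)² = (3737/336 - 119)² = (-36247/336)² = 1313845009/112896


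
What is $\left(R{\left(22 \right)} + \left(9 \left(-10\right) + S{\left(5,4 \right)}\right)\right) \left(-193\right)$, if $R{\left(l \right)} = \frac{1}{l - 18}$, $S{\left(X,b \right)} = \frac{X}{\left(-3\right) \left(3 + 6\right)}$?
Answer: $\frac{1874609}{108} \approx 17358.0$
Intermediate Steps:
$S{\left(X,b \right)} = - \frac{X}{27}$ ($S{\left(X,b \right)} = \frac{X}{\left(-3\right) 9} = \frac{X}{-27} = X \left(- \frac{1}{27}\right) = - \frac{X}{27}$)
$R{\left(l \right)} = \frac{1}{-18 + l}$
$\left(R{\left(22 \right)} + \left(9 \left(-10\right) + S{\left(5,4 \right)}\right)\right) \left(-193\right) = \left(\frac{1}{-18 + 22} + \left(9 \left(-10\right) - \frac{5}{27}\right)\right) \left(-193\right) = \left(\frac{1}{4} - \frac{2435}{27}\right) \left(-193\right) = \left(- \frac{9713}{108}\right) \left(-193\right) = \frac{1874609}{108}$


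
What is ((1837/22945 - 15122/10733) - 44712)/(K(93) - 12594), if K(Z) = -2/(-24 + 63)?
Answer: 33034478104467/9304561344160 ≈ 3.5504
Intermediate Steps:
K(Z) = -2/39
((1837/22945 - 15122/10733) - 44712)/(K(93) - 12594) = ((1837/22945 - 15122/10733) - 44712)/(-2/39 - 12594) = ((1837*(1/22945) - 15122*1/10733) - 44712)/(-491168/39) = ((1837/22945 - 15122/10733) - 44712)*(-39/491168) = (-327257769/246268685 - 44712)*(-39/491168) = -11011492701489/246268685*(-39/491168) = 33034478104467/9304561344160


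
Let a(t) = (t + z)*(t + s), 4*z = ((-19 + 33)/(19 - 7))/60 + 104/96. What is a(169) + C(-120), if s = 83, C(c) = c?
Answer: 1701499/40 ≈ 42538.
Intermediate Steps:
z = 397/1440 (z = (((-19 + 33)/(19 - 7))/60 + 104/96)/4 = ((14/12)*(1/60) + 104*(1/96))/4 = ((14*(1/12))*(1/60) + 13/12)/4 = ((7/6)*(1/60) + 13/12)/4 = (7/360 + 13/12)/4 = (¼)*(397/360) = 397/1440 ≈ 0.27569)
a(t) = (83 + t)*(397/1440 + t) (a(t) = (t + 397/1440)*(t + 83) = (397/1440 + t)*(83 + t) = (83 + t)*(397/1440 + t))
a(169) + C(-120) = (32951/1440 + 169² + (119917/1440)*169) - 120 = (32951/1440 + 28561 + 20265973/1440) - 120 = 1706299/40 - 120 = 1701499/40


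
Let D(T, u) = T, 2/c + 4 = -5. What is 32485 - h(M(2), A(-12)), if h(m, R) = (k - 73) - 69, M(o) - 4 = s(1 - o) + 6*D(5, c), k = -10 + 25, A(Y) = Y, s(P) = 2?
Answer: 32612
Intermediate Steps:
c = -2/9 (c = 2/(-4 - 5) = 2/(-9) = 2*(-⅑) = -2/9 ≈ -0.22222)
k = 15
M(o) = 36 (M(o) = 4 + (2 + 6*5) = 4 + (2 + 30) = 4 + 32 = 36)
h(m, R) = -127 (h(m, R) = (15 - 73) - 69 = -58 - 69 = -127)
32485 - h(M(2), A(-12)) = 32485 - 1*(-127) = 32485 + 127 = 32612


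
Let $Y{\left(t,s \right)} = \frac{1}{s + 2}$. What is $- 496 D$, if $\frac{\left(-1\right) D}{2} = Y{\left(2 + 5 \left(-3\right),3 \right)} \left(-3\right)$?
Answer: $- \frac{2976}{5} \approx -595.2$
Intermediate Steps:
$Y{\left(t,s \right)} = \frac{1}{2 + s}$
$D = \frac{6}{5}$ ($D = - 2 \frac{1}{2 + 3} \left(-3\right) = - 2 \cdot \frac{1}{5} \left(-3\right) = \left(-2\right) \left(- \frac{3}{5}\right) = \frac{6}{5} \approx 1.2$)
$- 496 D = \left(-496\right) \frac{6}{5} = - \frac{2976}{5}$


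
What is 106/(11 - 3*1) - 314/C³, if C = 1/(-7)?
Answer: 430861/4 ≈ 1.0772e+5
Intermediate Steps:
C = -⅐ ≈ -0.14286
106/(11 - 3*1) - 314/C³ = 106/(11 - 3*1) - 314/((-⅐)³) = 106/(11 - 3) - 314/(-1/343) = 106/8 - 314*(-343) = 106*(⅛) + 107702 = 53/4 + 107702 = 430861/4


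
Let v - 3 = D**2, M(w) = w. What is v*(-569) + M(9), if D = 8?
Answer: -38114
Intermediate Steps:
v = 67 (v = 3 + 8**2 = 3 + 64 = 67)
v*(-569) + M(9) = 67*(-569) + 9 = -38123 + 9 = -38114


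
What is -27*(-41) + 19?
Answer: 1126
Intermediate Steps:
-27*(-41) + 19 = 1107 + 19 = 1126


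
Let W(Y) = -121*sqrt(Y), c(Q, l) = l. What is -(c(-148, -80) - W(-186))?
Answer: 80 - 121*I*sqrt(186) ≈ 80.0 - 1650.2*I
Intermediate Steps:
-(c(-148, -80) - W(-186)) = -(-80 - (-121)*sqrt(-186)) = -(-80 - (-121)*I*sqrt(186)) = -(-80 + 121*I*sqrt(186)) = 80 - 121*I*sqrt(186)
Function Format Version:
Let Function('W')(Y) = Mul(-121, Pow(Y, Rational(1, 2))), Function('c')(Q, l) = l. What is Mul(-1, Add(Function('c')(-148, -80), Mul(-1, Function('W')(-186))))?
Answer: Add(80, Mul(-121, I, Pow(186, Rational(1, 2)))) ≈ Add(80.000, Mul(-1650.2, I))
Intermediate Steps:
Mul(-1, Add(Function('c')(-148, -80), Mul(-1, Function('W')(-186)))) = Mul(-1, Add(-80, Mul(-1, Mul(-121, Pow(-186, Rational(1, 2)))))) = Mul(-1, Add(-80, Mul(-1, Mul(-121, Mul(I, Pow(186, Rational(1, 2))))))) = Mul(-1, Add(-80, Mul(-1, Mul(-121, I, Pow(186, Rational(1, 2)))))) = Mul(-1, Add(-80, Mul(121, I, Pow(186, Rational(1, 2))))) = Add(80, Mul(-121, I, Pow(186, Rational(1, 2))))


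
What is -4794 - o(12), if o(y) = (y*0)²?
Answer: -4794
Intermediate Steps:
o(y) = 0 (o(y) = 0² = 0)
-4794 - o(12) = -4794 - 1*0 = -4794 + 0 = -4794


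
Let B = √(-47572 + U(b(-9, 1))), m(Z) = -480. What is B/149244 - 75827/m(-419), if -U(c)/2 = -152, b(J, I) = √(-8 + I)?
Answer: 75827/480 + I*√1313/24874 ≈ 157.97 + 0.0014568*I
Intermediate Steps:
U(c) = 304 (U(c) = -2*(-152) = 304)
B = 6*I*√1313 (B = √(-47572 + 304) = √(-47268) = 6*I*√1313 ≈ 217.41*I)
B/149244 - 75827/m(-419) = (6*I*√1313)/149244 - 75827/(-480) = (6*I*√1313)*(1/149244) - 75827*(-1/480) = I*√1313/24874 + 75827/480 = 75827/480 + I*√1313/24874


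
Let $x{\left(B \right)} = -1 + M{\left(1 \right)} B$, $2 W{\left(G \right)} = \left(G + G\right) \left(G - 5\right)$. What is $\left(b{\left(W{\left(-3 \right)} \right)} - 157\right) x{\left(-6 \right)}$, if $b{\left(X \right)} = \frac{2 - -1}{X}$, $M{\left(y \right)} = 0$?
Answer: $\frac{1255}{8} \approx 156.88$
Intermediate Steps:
$W{\left(G \right)} = G \left(-5 + G\right)$ ($W{\left(G \right)} = \frac{\left(G + G\right) \left(G - 5\right)}{2} = \frac{2 G \left(-5 + G\right)}{2} = G \left(-5 + G\right)$)
$b{\left(X \right)} = \frac{3}{X}$ ($b{\left(X \right)} = \frac{2 + 1}{X} = \frac{3}{X}$)
$x{\left(B \right)} = -1$ ($x{\left(B \right)} = -1 + 0 B = -1 + 0 = -1$)
$\left(b{\left(W{\left(-3 \right)} \right)} - 157\right) x{\left(-6 \right)} = \left(\frac{3}{\left(-3\right) \left(-5 - 3\right)} - 157\right) \left(-1\right) = \left(\frac{3}{\left(-3\right) \left(-8\right)} - 157\right) \left(-1\right) = \left(\frac{3}{24} - 157\right) \left(-1\right) = \left(3 \cdot \frac{1}{24} - 157\right) \left(-1\right) = \left(\frac{1}{8} - 157\right) \left(-1\right) = \left(- \frac{1255}{8}\right) \left(-1\right) = \frac{1255}{8}$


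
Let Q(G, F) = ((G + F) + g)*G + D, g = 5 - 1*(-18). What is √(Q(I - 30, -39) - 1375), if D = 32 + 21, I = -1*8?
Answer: √730 ≈ 27.019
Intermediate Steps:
I = -8
g = 23 (g = 5 + 18 = 23)
D = 53
Q(G, F) = 53 + G*(23 + F + G) (Q(G, F) = ((G + F) + 23)*G + 53 = ((F + G) + 23)*G + 53 = (23 + F + G)*G + 53 = G*(23 + F + G) + 53 = 53 + G*(23 + F + G))
√(Q(I - 30, -39) - 1375) = √((53 + (-8 - 30)² + 23*(-8 - 30) - 39*(-8 - 30)) - 1375) = √((53 + (-38)² + 23*(-38) - 39*(-38)) - 1375) = √((53 + 1444 - 874 + 1482) - 1375) = √(2105 - 1375) = √730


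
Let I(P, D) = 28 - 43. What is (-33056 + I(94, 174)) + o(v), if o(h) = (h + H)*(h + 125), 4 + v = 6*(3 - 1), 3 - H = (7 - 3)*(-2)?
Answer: -30544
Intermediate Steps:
I(P, D) = -15
H = 11 (H = 3 - (7 - 3)*(-2) = 3 - 4*(-2) = 3 - 1*(-8) = 3 + 8 = 11)
v = 8 (v = -4 + 6*(3 - 1) = -4 + 6*2 = -4 + 12 = 8)
o(h) = (11 + h)*(125 + h) (o(h) = (h + 11)*(h + 125) = (11 + h)*(125 + h))
(-33056 + I(94, 174)) + o(v) = (-33056 - 15) + (1375 + 8² + 136*8) = -33071 + (1375 + 64 + 1088) = -33071 + 2527 = -30544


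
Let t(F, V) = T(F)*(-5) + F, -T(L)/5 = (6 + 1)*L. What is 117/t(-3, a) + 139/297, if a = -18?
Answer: 1171/4752 ≈ 0.24642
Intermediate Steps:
T(L) = -35*L (T(L) = -5*(6 + 1)*L = -35*L)
t(F, V) = 176*F (t(F, V) = -35*F*(-5) + F = 175*F + F = 176*F)
117/t(-3, a) + 139/297 = 117/((176*(-3))) + 139/297 = 117/(-528) + 139*(1/297) = 117*(-1/528) + 139/297 = -39/176 + 139/297 = 1171/4752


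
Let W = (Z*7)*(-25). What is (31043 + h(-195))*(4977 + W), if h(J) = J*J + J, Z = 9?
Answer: 234305946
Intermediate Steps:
W = -1575 (W = (9*7)*(-25) = 63*(-25) = -1575)
h(J) = J + J**2 (h(J) = J**2 + J = J + J**2)
(31043 + h(-195))*(4977 + W) = (31043 - 195*(1 - 195))*(4977 - 1575) = (31043 - 195*(-194))*3402 = (31043 + 37830)*3402 = 68873*3402 = 234305946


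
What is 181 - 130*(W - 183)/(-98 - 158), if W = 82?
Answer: 16603/128 ≈ 129.71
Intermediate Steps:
181 - 130*(W - 183)/(-98 - 158) = 181 - 130*(82 - 183)/(-98 - 158) = 181 - (-13130)/(-256) = 181 - (-13130)*(-1)/256 = 181 - 130*101/256 = 181 - 6565/128 = 16603/128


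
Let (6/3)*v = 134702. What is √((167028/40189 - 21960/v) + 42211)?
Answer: √309291184293693736763863/2706769339 ≈ 205.46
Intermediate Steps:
v = 67351 (v = (½)*134702 = 67351)
√((167028/40189 - 21960/v) + 42211) = √((167028/40189 - 21960/67351) + 42211) = √(10366952388/2706769339 + 42211) = √(114265807520917/2706769339) = √309291184293693736763863/2706769339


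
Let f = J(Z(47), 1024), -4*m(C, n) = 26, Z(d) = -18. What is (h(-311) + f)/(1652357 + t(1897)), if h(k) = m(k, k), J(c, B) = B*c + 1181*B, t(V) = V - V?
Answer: 2381811/3304714 ≈ 0.72073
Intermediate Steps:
t(V) = 0
J(c, B) = 1181*B + B*c
m(C, n) = -13/2 (m(C, n) = -1/4*26 = -13/2)
f = 1190912 (f = 1024*(1181 - 18) = 1024*1163 = 1190912)
h(k) = -13/2
(h(-311) + f)/(1652357 + t(1897)) = (-13/2 + 1190912)/(1652357 + 0) = (2381811/2)/1652357 = (2381811/2)*(1/1652357) = 2381811/3304714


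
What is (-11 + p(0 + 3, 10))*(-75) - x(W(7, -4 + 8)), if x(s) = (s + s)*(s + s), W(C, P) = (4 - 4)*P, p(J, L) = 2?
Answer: 675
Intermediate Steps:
W(C, P) = 0 (W(C, P) = 0*P = 0)
x(s) = 4*s² (x(s) = (2*s)*(2*s) = 4*s²)
(-11 + p(0 + 3, 10))*(-75) - x(W(7, -4 + 8)) = (-11 + 2)*(-75) - 4*0² = -9*(-75) - 4*0 = 675 - 1*0 = 675 + 0 = 675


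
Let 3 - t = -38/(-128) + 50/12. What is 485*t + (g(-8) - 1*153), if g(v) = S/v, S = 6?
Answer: -165805/192 ≈ -863.57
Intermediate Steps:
t = -281/192 (t = 3 - (-38/(-128) + 50/12) = 3 - (-38*(-1/128) + 50*(1/12)) = 3 - (19/64 + 25/6) = 3 - 1*857/192 = 3 - 857/192 = -281/192 ≈ -1.4635)
g(v) = 6/v
485*t + (g(-8) - 1*153) = 485*(-281/192) + (6/(-8) - 1*153) = -136285/192 + (6*(-1/8) - 153) = -136285/192 + (-3/4 - 153) = -136285/192 - 615/4 = -165805/192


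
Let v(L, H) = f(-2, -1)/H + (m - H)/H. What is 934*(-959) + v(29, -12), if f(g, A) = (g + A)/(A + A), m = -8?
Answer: -21496955/24 ≈ -8.9571e+5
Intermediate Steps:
f(g, A) = (A + g)/(2*A) (f(g, A) = (A + g)/((2*A)) = (A + g)*(1/(2*A)) = (A + g)/(2*A))
v(L, H) = 3/(2*H) + (-8 - H)/H (v(L, H) = ((½)*(-1 - 2)/(-1))/H + (-8 - H)/H = ((½)*(-1)*(-3))/H + (-8 - H)/H = 3/(2*H) + (-8 - H)/H)
934*(-959) + v(29, -12) = 934*(-959) + (-13/2 - 1*(-12))/(-12) = -895706 - (-13/2 + 12)/12 = -895706 - 1/12*11/2 = -895706 - 11/24 = -21496955/24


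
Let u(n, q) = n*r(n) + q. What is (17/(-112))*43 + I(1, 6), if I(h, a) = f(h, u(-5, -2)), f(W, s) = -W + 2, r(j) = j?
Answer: -619/112 ≈ -5.5268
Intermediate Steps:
u(n, q) = q + n² (u(n, q) = n*n + q = n² + q = q + n²)
f(W, s) = 2 - W
I(h, a) = 2 - h
(17/(-112))*43 + I(1, 6) = (17/(-112))*43 + (2 - 1*1) = (17*(-1/112))*43 + (2 - 1) = -17/112*43 + 1 = -731/112 + 1 = -619/112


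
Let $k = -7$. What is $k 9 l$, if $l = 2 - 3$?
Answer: $63$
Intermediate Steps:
$l = -1$ ($l = 2 - 3 = -1$)
$k 9 l = \left(-7\right) 9 \left(-1\right) = \left(-63\right) \left(-1\right) = 63$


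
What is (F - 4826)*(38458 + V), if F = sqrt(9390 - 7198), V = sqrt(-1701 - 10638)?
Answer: -2*(2413 - 2*sqrt(137))*(38458 + 3*I*sqrt(1371)) ≈ -1.838e+8 - 5.3088e+5*I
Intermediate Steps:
V = 3*I*sqrt(1371) (V = sqrt(-12339) = 3*I*sqrt(1371) ≈ 111.08*I)
F = 4*sqrt(137) (F = sqrt(2192) = 4*sqrt(137) ≈ 46.819)
(F - 4826)*(38458 + V) = (4*sqrt(137) - 4826)*(38458 + 3*I*sqrt(1371)) = (-4826 + 4*sqrt(137))*(38458 + 3*I*sqrt(1371))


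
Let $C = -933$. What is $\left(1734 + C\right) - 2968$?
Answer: $-2167$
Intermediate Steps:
$\left(1734 + C\right) - 2968 = \left(1734 - 933\right) - 2968 = 801 - 2968 = -2167$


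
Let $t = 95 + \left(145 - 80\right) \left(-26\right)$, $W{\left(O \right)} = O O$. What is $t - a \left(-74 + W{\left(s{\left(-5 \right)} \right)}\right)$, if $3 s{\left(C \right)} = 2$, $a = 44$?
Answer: $\frac{14773}{9} \approx 1641.4$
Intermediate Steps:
$s{\left(C \right)} = \frac{2}{3}$ ($s{\left(C \right)} = \frac{1}{3} \cdot 2 = \frac{2}{3}$)
$W{\left(O \right)} = O^{2}$
$t = -1595$ ($t = 95 + \left(145 - 80\right) \left(-26\right) = 95 + 65 \left(-26\right) = 95 - 1690 = -1595$)
$t - a \left(-74 + W{\left(s{\left(-5 \right)} \right)}\right) = -1595 - 44 \left(-74 + \left(\frac{2}{3}\right)^{2}\right) = -1595 - 44 \left(-74 + \frac{4}{9}\right) = -1595 - 44 \left(- \frac{662}{9}\right) = -1595 - - \frac{29128}{9} = -1595 + \frac{29128}{9} = \frac{14773}{9}$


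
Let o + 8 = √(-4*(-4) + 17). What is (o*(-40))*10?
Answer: 3200 - 400*√33 ≈ 902.17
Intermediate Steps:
o = -8 + √33 (o = -8 + √(-4*(-4) + 17) = -8 + √(16 + 17) = -8 + √33 ≈ -2.2554)
(o*(-40))*10 = ((-8 + √33)*(-40))*10 = (320 - 40*√33)*10 = 3200 - 400*√33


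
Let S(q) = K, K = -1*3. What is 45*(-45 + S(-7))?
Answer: -2160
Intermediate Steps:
K = -3
S(q) = -3
45*(-45 + S(-7)) = 45*(-45 - 3) = 45*(-48) = -2160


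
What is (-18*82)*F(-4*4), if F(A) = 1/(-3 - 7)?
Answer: 738/5 ≈ 147.60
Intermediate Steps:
F(A) = -⅒ (F(A) = 1/(-10) = -⅒)
(-18*82)*F(-4*4) = -18*82*(-⅒) = -1476*(-⅒) = 738/5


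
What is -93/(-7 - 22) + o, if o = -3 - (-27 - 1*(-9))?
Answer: 528/29 ≈ 18.207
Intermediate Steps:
o = 15 (o = -3 - (-27 + 9) = -3 - 1*(-18) = -3 + 18 = 15)
-93/(-7 - 22) + o = -93/(-7 - 22) + 15 = -93/(-29) + 15 = -1/29*(-93) + 15 = 93/29 + 15 = 528/29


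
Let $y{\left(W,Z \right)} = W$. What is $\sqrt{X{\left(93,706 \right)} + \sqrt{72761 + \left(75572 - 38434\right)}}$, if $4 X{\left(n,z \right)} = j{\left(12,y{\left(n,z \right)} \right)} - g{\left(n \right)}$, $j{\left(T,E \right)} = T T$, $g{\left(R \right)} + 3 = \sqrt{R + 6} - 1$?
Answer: $\frac{\sqrt{148 - 3 \sqrt{11} + 12 \sqrt{12211}}}{2} \approx 19.132$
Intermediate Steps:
$g{\left(R \right)} = -4 + \sqrt{6 + R}$ ($g{\left(R \right)} = -3 + \left(\sqrt{R + 6} - 1\right) = -3 + \left(\sqrt{6 + R} - 1\right) = -3 + \left(-1 + \sqrt{6 + R}\right) = -4 + \sqrt{6 + R}$)
$j{\left(T,E \right)} = T^{2}$
$X{\left(n,z \right)} = 37 - \frac{\sqrt{6 + n}}{4}$ ($X{\left(n,z \right)} = \frac{12^{2} - \left(-4 + \sqrt{6 + n}\right)}{4} = \frac{144 - \left(-4 + \sqrt{6 + n}\right)}{4} = \frac{148 - \sqrt{6 + n}}{4} = 37 - \frac{\sqrt{6 + n}}{4}$)
$\sqrt{X{\left(93,706 \right)} + \sqrt{72761 + \left(75572 - 38434\right)}} = \sqrt{\left(37 - \frac{\sqrt{6 + 93}}{4}\right) + \sqrt{72761 + \left(75572 - 38434\right)}} = \sqrt{\left(37 - \frac{\sqrt{99}}{4}\right) + \sqrt{72761 + 37138}} = \sqrt{\left(37 - \frac{3 \sqrt{11}}{4}\right) + \sqrt{109899}} = \sqrt{\left(37 - \frac{3 \sqrt{11}}{4}\right) + 3 \sqrt{12211}} = \sqrt{37 + 3 \sqrt{12211} - \frac{3 \sqrt{11}}{4}}$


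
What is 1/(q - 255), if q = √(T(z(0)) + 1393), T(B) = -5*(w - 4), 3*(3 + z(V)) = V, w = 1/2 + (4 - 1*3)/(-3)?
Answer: -1530/381677 - √50838/381677 ≈ -0.0045994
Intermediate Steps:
w = ⅙ (w = 1*(½) + (4 - 3)*(-⅓) = ½ + 1*(-⅓) = ½ - ⅓ = ⅙ ≈ 0.16667)
z(V) = -3 + V/3
T(B) = 115/6 (T(B) = -5*(⅙ - 4) = -5*(-23/6) = 115/6)
q = √50838/6 (q = √(115/6 + 1393) = √(8473/6) = √50838/6 ≈ 37.579)
1/(q - 255) = 1/(√50838/6 - 255) = 1/(-255 + √50838/6)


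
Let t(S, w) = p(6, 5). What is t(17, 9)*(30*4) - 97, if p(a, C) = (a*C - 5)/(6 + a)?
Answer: 153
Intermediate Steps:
p(a, C) = (-5 + C*a)/(6 + a) (p(a, C) = (C*a - 5)/(6 + a) = (-5 + C*a)/(6 + a))
t(S, w) = 25/12 (t(S, w) = (-5 + 5*6)/(6 + 6) = (-5 + 30)/12 = (1/12)*25 = 25/12)
t(17, 9)*(30*4) - 97 = 25*(30*4)/12 - 97 = (25/12)*120 - 97 = 250 - 97 = 153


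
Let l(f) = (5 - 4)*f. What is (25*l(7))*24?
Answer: 4200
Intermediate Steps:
l(f) = f (l(f) = 1*f = f)
(25*l(7))*24 = (25*7)*24 = 175*24 = 4200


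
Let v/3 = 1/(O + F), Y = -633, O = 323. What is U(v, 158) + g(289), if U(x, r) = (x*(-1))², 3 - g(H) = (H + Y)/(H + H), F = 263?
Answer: 356791045/99241444 ≈ 3.5952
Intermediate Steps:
g(H) = 3 - (-633 + H)/(2*H) (g(H) = 3 - (H - 633)/(H + H) = 3 - (-633 + H)/(2*H))
v = 3/586 (v = 3/(323 + 263) = 3/586 ≈ 0.0051195)
U(x, r) = x² (U(x, r) = (-x)² = x²)
U(v, 158) + g(289) = (3/586)² + (½)*(633 + 5*289)/289 = 9/343396 + (½)*(1/289)*(633 + 1445) = 9/343396 + (½)*(1/289)*2078 = 9/343396 + 1039/289 = 356791045/99241444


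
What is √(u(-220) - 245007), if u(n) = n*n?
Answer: I*√196607 ≈ 443.4*I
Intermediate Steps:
u(n) = n²
√(u(-220) - 245007) = √((-220)² - 245007) = √(48400 - 245007) = √(-196607) = I*√196607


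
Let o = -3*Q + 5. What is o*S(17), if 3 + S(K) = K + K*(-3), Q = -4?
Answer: -629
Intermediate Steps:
o = 17 (o = -3*(-4) + 5 = 12 + 5 = 17)
S(K) = -3 - 2*K (S(K) = -3 + (K + K*(-3)) = -3 + (K - 3*K) = -3 - 2*K)
o*S(17) = 17*(-3 - 2*17) = 17*(-3 - 34) = 17*(-37) = -629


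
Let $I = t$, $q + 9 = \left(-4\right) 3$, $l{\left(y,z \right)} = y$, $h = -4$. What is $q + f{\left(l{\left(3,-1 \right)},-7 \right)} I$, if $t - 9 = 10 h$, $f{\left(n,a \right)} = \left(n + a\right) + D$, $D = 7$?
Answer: $-114$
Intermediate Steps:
$f{\left(n,a \right)} = 7 + a + n$ ($f{\left(n,a \right)} = \left(n + a\right) + 7 = \left(a + n\right) + 7 = 7 + a + n$)
$q = -21$ ($q = -9 - 12 = -21$)
$t = -31$ ($t = 9 + 10 \left(-4\right) = 9 - 40 = -31$)
$I = -31$
$q + f{\left(l{\left(3,-1 \right)},-7 \right)} I = -21 + \left(7 - 7 + 3\right) \left(-31\right) = -21 + 3 \left(-31\right) = -21 - 93 = -114$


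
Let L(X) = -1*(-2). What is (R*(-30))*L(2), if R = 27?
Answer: -1620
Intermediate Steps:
L(X) = 2
(R*(-30))*L(2) = (27*(-30))*2 = -810*2 = -1620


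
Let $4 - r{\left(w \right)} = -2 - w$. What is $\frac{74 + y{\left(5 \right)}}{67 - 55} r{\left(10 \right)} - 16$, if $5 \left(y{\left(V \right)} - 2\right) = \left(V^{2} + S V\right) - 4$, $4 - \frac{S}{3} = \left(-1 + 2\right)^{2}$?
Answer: $\frac{1544}{15} \approx 102.93$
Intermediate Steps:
$S = 9$ ($S = 12 - 3 \left(-1 + 2\right)^{2} = 12 - 3 \cdot 1^{2} = 12 - 3 = 9$)
$r{\left(w \right)} = 6 + w$ ($r{\left(w \right)} = 4 - \left(-2 - w\right) = 4 + \left(2 + w\right) = 6 + w$)
$y{\left(V \right)} = \frac{6}{5} + \frac{V^{2}}{5} + \frac{9 V}{5}$ ($y{\left(V \right)} = 2 + \frac{\left(V^{2} + 9 V\right) - 4}{5} = 2 + \frac{-4 + V^{2} + 9 V}{5} = 2 + \left(- \frac{4}{5} + \frac{V^{2}}{5} + \frac{9 V}{5}\right) = \frac{6}{5} + \frac{V^{2}}{5} + \frac{9 V}{5}$)
$\frac{74 + y{\left(5 \right)}}{67 - 55} r{\left(10 \right)} - 16 = \frac{74 + \left(\frac{6}{5} + \frac{5^{2}}{5} + \frac{9}{5} \cdot 5\right)}{67 - 55} \left(6 + 10\right) - 16 = \frac{74 + \left(\frac{6}{5} + \frac{1}{5} \cdot 25 + 9\right)}{12} \cdot 16 - 16 = \left(74 + \left(\frac{6}{5} + 5 + 9\right)\right) \frac{1}{12} \cdot 16 - 16 = \left(74 + \frac{76}{5}\right) \frac{1}{12} \cdot 16 - 16 = \frac{446}{5} \cdot \frac{1}{12} \cdot 16 - 16 = \frac{223}{30} \cdot 16 - 16 = \frac{1784}{15} - 16 = \frac{1544}{15}$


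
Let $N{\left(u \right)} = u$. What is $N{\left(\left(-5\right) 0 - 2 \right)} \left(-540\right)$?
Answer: $1080$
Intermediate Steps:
$N{\left(\left(-5\right) 0 - 2 \right)} \left(-540\right) = \left(\left(-5\right) 0 - 2\right) \left(-540\right) = \left(0 - 2\right) \left(-540\right) = \left(-2\right) \left(-540\right) = 1080$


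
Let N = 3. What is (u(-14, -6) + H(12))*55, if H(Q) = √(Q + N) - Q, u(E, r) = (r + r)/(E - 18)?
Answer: -5115/8 + 55*√15 ≈ -426.36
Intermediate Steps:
u(E, r) = 2*r/(-18 + E) (u(E, r) = (2*r)/(-18 + E) = 2*r/(-18 + E))
H(Q) = √(3 + Q) - Q (H(Q) = √(Q + 3) - Q = √(3 + Q) - Q)
(u(-14, -6) + H(12))*55 = (2*(-6)/(-18 - 14) + (√(3 + 12) - 1*12))*55 = (2*(-6)/(-32) + (√15 - 12))*55 = (2*(-6)*(-1/32) + (-12 + √15))*55 = (3/8 + (-12 + √15))*55 = (-93/8 + √15)*55 = -5115/8 + 55*√15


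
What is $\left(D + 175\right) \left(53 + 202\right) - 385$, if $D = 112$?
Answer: $72800$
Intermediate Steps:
$\left(D + 175\right) \left(53 + 202\right) - 385 = \left(112 + 175\right) \left(53 + 202\right) - 385 = 287 \cdot 255 - 385 = 73185 - 385 = 72800$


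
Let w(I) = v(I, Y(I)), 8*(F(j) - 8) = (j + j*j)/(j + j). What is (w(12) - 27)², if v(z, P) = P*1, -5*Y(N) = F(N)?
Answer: 5294601/6400 ≈ 827.28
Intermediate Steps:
F(j) = 8 + (j + j²)/(16*j) (F(j) = 8 + ((j + j*j)/(j + j))/8 = 8 + ((j + j²)/((2*j)))/8 = 8 + ((j + j²)*(1/(2*j)))/8 = 8 + ((j + j²)/(2*j))/8 = 8 + (j + j²)/(16*j))
Y(N) = -129/80 - N/80 (Y(N) = -(129/16 + N/16)/5 = -129/80 - N/80)
v(z, P) = P
w(I) = -129/80 - I/80
(w(12) - 27)² = ((-129/80 - 1/80*12) - 27)² = ((-129/80 - 3/20) - 27)² = (-141/80 - 27)² = (-2301/80)² = 5294601/6400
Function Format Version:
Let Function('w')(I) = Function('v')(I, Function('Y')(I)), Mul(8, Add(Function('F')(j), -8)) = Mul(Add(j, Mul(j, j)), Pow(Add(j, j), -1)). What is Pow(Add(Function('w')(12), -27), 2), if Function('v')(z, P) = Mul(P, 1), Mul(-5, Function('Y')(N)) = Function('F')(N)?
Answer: Rational(5294601, 6400) ≈ 827.28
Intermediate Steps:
Function('F')(j) = Add(8, Mul(Rational(1, 16), Pow(j, -1), Add(j, Pow(j, 2)))) (Function('F')(j) = Add(8, Mul(Rational(1, 8), Mul(Add(j, Mul(j, j)), Pow(Add(j, j), -1)))) = Add(8, Mul(Rational(1, 8), Mul(Add(j, Pow(j, 2)), Pow(Mul(2, j), -1)))) = Add(8, Mul(Rational(1, 8), Mul(Add(j, Pow(j, 2)), Mul(Rational(1, 2), Pow(j, -1))))) = Add(8, Mul(Rational(1, 8), Mul(Rational(1, 2), Pow(j, -1), Add(j, Pow(j, 2))))) = Add(8, Mul(Rational(1, 16), Pow(j, -1), Add(j, Pow(j, 2)))))
Function('Y')(N) = Add(Rational(-129, 80), Mul(Rational(-1, 80), N)) (Function('Y')(N) = Mul(Rational(-1, 5), Add(Rational(129, 16), Mul(Rational(1, 16), N))) = Add(Rational(-129, 80), Mul(Rational(-1, 80), N)))
Function('v')(z, P) = P
Function('w')(I) = Add(Rational(-129, 80), Mul(Rational(-1, 80), I))
Pow(Add(Function('w')(12), -27), 2) = Pow(Add(Add(Rational(-129, 80), Mul(Rational(-1, 80), 12)), -27), 2) = Pow(Add(Add(Rational(-129, 80), Rational(-3, 20)), -27), 2) = Pow(Add(Rational(-141, 80), -27), 2) = Pow(Rational(-2301, 80), 2) = Rational(5294601, 6400)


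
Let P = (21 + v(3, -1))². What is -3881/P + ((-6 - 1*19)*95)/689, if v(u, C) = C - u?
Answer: -3360384/199121 ≈ -16.876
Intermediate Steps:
P = 289 (P = (21 + (-1 - 1*3))² = (21 + (-1 - 3))² = (21 - 4)² = 17² = 289)
-3881/P + ((-6 - 1*19)*95)/689 = -3881/289 + ((-6 - 1*19)*95)/689 = -3881*1/289 + ((-6 - 19)*95)*(1/689) = -3881/289 - 25*95*(1/689) = -3881/289 - 2375*1/689 = -3881/289 - 2375/689 = -3360384/199121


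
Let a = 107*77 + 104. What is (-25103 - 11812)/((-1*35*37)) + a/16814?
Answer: 18042657/622118 ≈ 29.002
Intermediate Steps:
a = 8343 (a = 8239 + 104 = 8343)
(-25103 - 11812)/((-1*35*37)) + a/16814 = (-25103 - 11812)/((-1*35*37)) + 8343/16814 = -36915/((-35*37)) + 8343*(1/16814) = -36915/(-1295) + 8343/16814 = -36915*(-1/1295) + 8343/16814 = 7383/259 + 8343/16814 = 18042657/622118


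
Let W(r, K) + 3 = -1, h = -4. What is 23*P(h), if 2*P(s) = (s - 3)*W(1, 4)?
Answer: 322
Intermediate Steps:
W(r, K) = -4 (W(r, K) = -3 - 1 = -4)
P(s) = 6 - 2*s (P(s) = ((s - 3)*(-4))/2 = ((-3 + s)*(-4))/2 = (12 - 4*s)/2 = 6 - 2*s)
23*P(h) = 23*(6 - 2*(-4)) = 23*(6 + 8) = 23*14 = 322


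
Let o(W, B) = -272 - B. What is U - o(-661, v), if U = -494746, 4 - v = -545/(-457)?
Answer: -225973335/457 ≈ -4.9447e+5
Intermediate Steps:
v = 1283/457 (v = 4 - (-545)/(-457) = 4 - (-545)*(-1)/457 = 4 - 1*545/457 = 4 - 545/457 = 1283/457 ≈ 2.8074)
U - o(-661, v) = -494746 - (-272 - 1*1283/457) = -494746 - (-272 - 1283/457) = -494746 - 1*(-125587/457) = -494746 + 125587/457 = -225973335/457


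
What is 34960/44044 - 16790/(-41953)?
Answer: 551543910/461944483 ≈ 1.1940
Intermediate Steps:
34960/44044 - 16790/(-41953) = 34960*(1/44044) - 16790*(-1/41953) = 8740/11011 + 16790/41953 = 551543910/461944483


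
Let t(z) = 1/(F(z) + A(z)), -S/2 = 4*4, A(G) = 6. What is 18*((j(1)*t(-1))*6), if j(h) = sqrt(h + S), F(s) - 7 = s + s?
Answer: 108*I*sqrt(31)/11 ≈ 54.665*I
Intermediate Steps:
F(s) = 7 + 2*s (F(s) = 7 + (s + s) = 7 + 2*s)
S = -32 (S = -8*4 = -2*16 = -32)
j(h) = sqrt(-32 + h) (j(h) = sqrt(h - 32) = sqrt(-32 + h))
t(z) = 1/(13 + 2*z) (t(z) = 1/((7 + 2*z) + 6) = 1/(13 + 2*z))
18*((j(1)*t(-1))*6) = 18*((sqrt(-32 + 1)/(13 + 2*(-1)))*6) = 18*((sqrt(-31)/(13 - 2))*6) = 18*(((I*sqrt(31))/11)*6) = 18*(((I*sqrt(31))*(1/11))*6) = 18*((I*sqrt(31)/11)*6) = 18*(6*I*sqrt(31)/11) = 108*I*sqrt(31)/11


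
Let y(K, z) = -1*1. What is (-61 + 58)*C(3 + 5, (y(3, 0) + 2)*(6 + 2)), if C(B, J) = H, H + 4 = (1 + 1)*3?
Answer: -6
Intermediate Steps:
y(K, z) = -1
H = 2 (H = -4 + (1 + 1)*3 = -4 + 2*3 = -4 + 6 = 2)
C(B, J) = 2
(-61 + 58)*C(3 + 5, (y(3, 0) + 2)*(6 + 2)) = (-61 + 58)*2 = -3*2 = -6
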